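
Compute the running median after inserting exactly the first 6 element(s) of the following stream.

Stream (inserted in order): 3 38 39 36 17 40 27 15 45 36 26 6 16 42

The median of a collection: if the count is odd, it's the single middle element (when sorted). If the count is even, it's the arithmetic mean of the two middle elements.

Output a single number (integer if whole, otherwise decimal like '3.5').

Step 1: insert 3 -> lo=[3] (size 1, max 3) hi=[] (size 0) -> median=3
Step 2: insert 38 -> lo=[3] (size 1, max 3) hi=[38] (size 1, min 38) -> median=20.5
Step 3: insert 39 -> lo=[3, 38] (size 2, max 38) hi=[39] (size 1, min 39) -> median=38
Step 4: insert 36 -> lo=[3, 36] (size 2, max 36) hi=[38, 39] (size 2, min 38) -> median=37
Step 5: insert 17 -> lo=[3, 17, 36] (size 3, max 36) hi=[38, 39] (size 2, min 38) -> median=36
Step 6: insert 40 -> lo=[3, 17, 36] (size 3, max 36) hi=[38, 39, 40] (size 3, min 38) -> median=37

Answer: 37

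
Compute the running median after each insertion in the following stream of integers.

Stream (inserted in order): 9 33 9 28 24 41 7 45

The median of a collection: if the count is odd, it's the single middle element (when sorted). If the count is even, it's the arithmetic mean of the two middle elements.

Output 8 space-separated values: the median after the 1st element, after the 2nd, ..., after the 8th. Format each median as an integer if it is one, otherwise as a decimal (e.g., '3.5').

Step 1: insert 9 -> lo=[9] (size 1, max 9) hi=[] (size 0) -> median=9
Step 2: insert 33 -> lo=[9] (size 1, max 9) hi=[33] (size 1, min 33) -> median=21
Step 3: insert 9 -> lo=[9, 9] (size 2, max 9) hi=[33] (size 1, min 33) -> median=9
Step 4: insert 28 -> lo=[9, 9] (size 2, max 9) hi=[28, 33] (size 2, min 28) -> median=18.5
Step 5: insert 24 -> lo=[9, 9, 24] (size 3, max 24) hi=[28, 33] (size 2, min 28) -> median=24
Step 6: insert 41 -> lo=[9, 9, 24] (size 3, max 24) hi=[28, 33, 41] (size 3, min 28) -> median=26
Step 7: insert 7 -> lo=[7, 9, 9, 24] (size 4, max 24) hi=[28, 33, 41] (size 3, min 28) -> median=24
Step 8: insert 45 -> lo=[7, 9, 9, 24] (size 4, max 24) hi=[28, 33, 41, 45] (size 4, min 28) -> median=26

Answer: 9 21 9 18.5 24 26 24 26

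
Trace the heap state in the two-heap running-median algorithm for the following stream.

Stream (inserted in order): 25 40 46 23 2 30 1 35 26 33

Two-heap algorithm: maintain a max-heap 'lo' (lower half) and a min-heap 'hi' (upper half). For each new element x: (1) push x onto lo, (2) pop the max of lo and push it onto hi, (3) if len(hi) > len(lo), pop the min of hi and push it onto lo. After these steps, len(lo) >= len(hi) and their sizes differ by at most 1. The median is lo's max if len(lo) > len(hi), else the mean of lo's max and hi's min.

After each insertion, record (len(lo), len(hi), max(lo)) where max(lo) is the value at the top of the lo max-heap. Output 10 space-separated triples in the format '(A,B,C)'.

Step 1: insert 25 -> lo=[25] hi=[] -> (len(lo)=1, len(hi)=0, max(lo)=25)
Step 2: insert 40 -> lo=[25] hi=[40] -> (len(lo)=1, len(hi)=1, max(lo)=25)
Step 3: insert 46 -> lo=[25, 40] hi=[46] -> (len(lo)=2, len(hi)=1, max(lo)=40)
Step 4: insert 23 -> lo=[23, 25] hi=[40, 46] -> (len(lo)=2, len(hi)=2, max(lo)=25)
Step 5: insert 2 -> lo=[2, 23, 25] hi=[40, 46] -> (len(lo)=3, len(hi)=2, max(lo)=25)
Step 6: insert 30 -> lo=[2, 23, 25] hi=[30, 40, 46] -> (len(lo)=3, len(hi)=3, max(lo)=25)
Step 7: insert 1 -> lo=[1, 2, 23, 25] hi=[30, 40, 46] -> (len(lo)=4, len(hi)=3, max(lo)=25)
Step 8: insert 35 -> lo=[1, 2, 23, 25] hi=[30, 35, 40, 46] -> (len(lo)=4, len(hi)=4, max(lo)=25)
Step 9: insert 26 -> lo=[1, 2, 23, 25, 26] hi=[30, 35, 40, 46] -> (len(lo)=5, len(hi)=4, max(lo)=26)
Step 10: insert 33 -> lo=[1, 2, 23, 25, 26] hi=[30, 33, 35, 40, 46] -> (len(lo)=5, len(hi)=5, max(lo)=26)

Answer: (1,0,25) (1,1,25) (2,1,40) (2,2,25) (3,2,25) (3,3,25) (4,3,25) (4,4,25) (5,4,26) (5,5,26)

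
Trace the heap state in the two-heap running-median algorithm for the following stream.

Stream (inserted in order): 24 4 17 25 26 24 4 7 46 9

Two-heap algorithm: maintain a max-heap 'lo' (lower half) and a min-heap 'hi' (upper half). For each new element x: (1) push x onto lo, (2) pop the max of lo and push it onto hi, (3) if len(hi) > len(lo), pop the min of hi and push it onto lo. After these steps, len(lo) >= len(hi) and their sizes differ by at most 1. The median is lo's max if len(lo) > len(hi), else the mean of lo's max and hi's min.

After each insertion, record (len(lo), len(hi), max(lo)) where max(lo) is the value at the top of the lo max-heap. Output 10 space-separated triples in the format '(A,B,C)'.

Step 1: insert 24 -> lo=[24] hi=[] -> (len(lo)=1, len(hi)=0, max(lo)=24)
Step 2: insert 4 -> lo=[4] hi=[24] -> (len(lo)=1, len(hi)=1, max(lo)=4)
Step 3: insert 17 -> lo=[4, 17] hi=[24] -> (len(lo)=2, len(hi)=1, max(lo)=17)
Step 4: insert 25 -> lo=[4, 17] hi=[24, 25] -> (len(lo)=2, len(hi)=2, max(lo)=17)
Step 5: insert 26 -> lo=[4, 17, 24] hi=[25, 26] -> (len(lo)=3, len(hi)=2, max(lo)=24)
Step 6: insert 24 -> lo=[4, 17, 24] hi=[24, 25, 26] -> (len(lo)=3, len(hi)=3, max(lo)=24)
Step 7: insert 4 -> lo=[4, 4, 17, 24] hi=[24, 25, 26] -> (len(lo)=4, len(hi)=3, max(lo)=24)
Step 8: insert 7 -> lo=[4, 4, 7, 17] hi=[24, 24, 25, 26] -> (len(lo)=4, len(hi)=4, max(lo)=17)
Step 9: insert 46 -> lo=[4, 4, 7, 17, 24] hi=[24, 25, 26, 46] -> (len(lo)=5, len(hi)=4, max(lo)=24)
Step 10: insert 9 -> lo=[4, 4, 7, 9, 17] hi=[24, 24, 25, 26, 46] -> (len(lo)=5, len(hi)=5, max(lo)=17)

Answer: (1,0,24) (1,1,4) (2,1,17) (2,2,17) (3,2,24) (3,3,24) (4,3,24) (4,4,17) (5,4,24) (5,5,17)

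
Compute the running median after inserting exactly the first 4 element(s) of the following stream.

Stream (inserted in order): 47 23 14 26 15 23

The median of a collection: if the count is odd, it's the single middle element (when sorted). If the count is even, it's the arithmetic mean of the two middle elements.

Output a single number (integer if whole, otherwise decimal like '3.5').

Step 1: insert 47 -> lo=[47] (size 1, max 47) hi=[] (size 0) -> median=47
Step 2: insert 23 -> lo=[23] (size 1, max 23) hi=[47] (size 1, min 47) -> median=35
Step 3: insert 14 -> lo=[14, 23] (size 2, max 23) hi=[47] (size 1, min 47) -> median=23
Step 4: insert 26 -> lo=[14, 23] (size 2, max 23) hi=[26, 47] (size 2, min 26) -> median=24.5

Answer: 24.5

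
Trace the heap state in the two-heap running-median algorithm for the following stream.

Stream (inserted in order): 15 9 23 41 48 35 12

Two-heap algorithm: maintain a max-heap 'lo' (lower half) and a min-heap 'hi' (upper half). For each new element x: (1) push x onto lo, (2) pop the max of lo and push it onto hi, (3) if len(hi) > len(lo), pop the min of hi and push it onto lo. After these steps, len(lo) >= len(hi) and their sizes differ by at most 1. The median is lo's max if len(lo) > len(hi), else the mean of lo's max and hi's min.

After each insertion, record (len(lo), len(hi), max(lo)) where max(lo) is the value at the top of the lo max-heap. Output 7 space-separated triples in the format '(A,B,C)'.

Answer: (1,0,15) (1,1,9) (2,1,15) (2,2,15) (3,2,23) (3,3,23) (4,3,23)

Derivation:
Step 1: insert 15 -> lo=[15] hi=[] -> (len(lo)=1, len(hi)=0, max(lo)=15)
Step 2: insert 9 -> lo=[9] hi=[15] -> (len(lo)=1, len(hi)=1, max(lo)=9)
Step 3: insert 23 -> lo=[9, 15] hi=[23] -> (len(lo)=2, len(hi)=1, max(lo)=15)
Step 4: insert 41 -> lo=[9, 15] hi=[23, 41] -> (len(lo)=2, len(hi)=2, max(lo)=15)
Step 5: insert 48 -> lo=[9, 15, 23] hi=[41, 48] -> (len(lo)=3, len(hi)=2, max(lo)=23)
Step 6: insert 35 -> lo=[9, 15, 23] hi=[35, 41, 48] -> (len(lo)=3, len(hi)=3, max(lo)=23)
Step 7: insert 12 -> lo=[9, 12, 15, 23] hi=[35, 41, 48] -> (len(lo)=4, len(hi)=3, max(lo)=23)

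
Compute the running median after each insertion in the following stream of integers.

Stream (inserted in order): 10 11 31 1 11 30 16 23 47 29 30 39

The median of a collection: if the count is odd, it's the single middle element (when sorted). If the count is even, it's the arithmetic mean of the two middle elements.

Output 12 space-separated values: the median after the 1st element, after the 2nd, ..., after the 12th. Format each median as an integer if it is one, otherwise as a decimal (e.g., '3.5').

Step 1: insert 10 -> lo=[10] (size 1, max 10) hi=[] (size 0) -> median=10
Step 2: insert 11 -> lo=[10] (size 1, max 10) hi=[11] (size 1, min 11) -> median=10.5
Step 3: insert 31 -> lo=[10, 11] (size 2, max 11) hi=[31] (size 1, min 31) -> median=11
Step 4: insert 1 -> lo=[1, 10] (size 2, max 10) hi=[11, 31] (size 2, min 11) -> median=10.5
Step 5: insert 11 -> lo=[1, 10, 11] (size 3, max 11) hi=[11, 31] (size 2, min 11) -> median=11
Step 6: insert 30 -> lo=[1, 10, 11] (size 3, max 11) hi=[11, 30, 31] (size 3, min 11) -> median=11
Step 7: insert 16 -> lo=[1, 10, 11, 11] (size 4, max 11) hi=[16, 30, 31] (size 3, min 16) -> median=11
Step 8: insert 23 -> lo=[1, 10, 11, 11] (size 4, max 11) hi=[16, 23, 30, 31] (size 4, min 16) -> median=13.5
Step 9: insert 47 -> lo=[1, 10, 11, 11, 16] (size 5, max 16) hi=[23, 30, 31, 47] (size 4, min 23) -> median=16
Step 10: insert 29 -> lo=[1, 10, 11, 11, 16] (size 5, max 16) hi=[23, 29, 30, 31, 47] (size 5, min 23) -> median=19.5
Step 11: insert 30 -> lo=[1, 10, 11, 11, 16, 23] (size 6, max 23) hi=[29, 30, 30, 31, 47] (size 5, min 29) -> median=23
Step 12: insert 39 -> lo=[1, 10, 11, 11, 16, 23] (size 6, max 23) hi=[29, 30, 30, 31, 39, 47] (size 6, min 29) -> median=26

Answer: 10 10.5 11 10.5 11 11 11 13.5 16 19.5 23 26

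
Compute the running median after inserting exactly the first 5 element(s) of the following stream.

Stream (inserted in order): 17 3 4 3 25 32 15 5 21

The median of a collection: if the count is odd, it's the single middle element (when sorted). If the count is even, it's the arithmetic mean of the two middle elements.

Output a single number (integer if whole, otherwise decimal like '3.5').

Step 1: insert 17 -> lo=[17] (size 1, max 17) hi=[] (size 0) -> median=17
Step 2: insert 3 -> lo=[3] (size 1, max 3) hi=[17] (size 1, min 17) -> median=10
Step 3: insert 4 -> lo=[3, 4] (size 2, max 4) hi=[17] (size 1, min 17) -> median=4
Step 4: insert 3 -> lo=[3, 3] (size 2, max 3) hi=[4, 17] (size 2, min 4) -> median=3.5
Step 5: insert 25 -> lo=[3, 3, 4] (size 3, max 4) hi=[17, 25] (size 2, min 17) -> median=4

Answer: 4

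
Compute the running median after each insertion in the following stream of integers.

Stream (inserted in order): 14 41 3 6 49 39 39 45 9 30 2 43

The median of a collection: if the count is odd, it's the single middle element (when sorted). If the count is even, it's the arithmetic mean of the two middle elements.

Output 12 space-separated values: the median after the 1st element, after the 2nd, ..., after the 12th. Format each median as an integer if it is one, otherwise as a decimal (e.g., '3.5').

Answer: 14 27.5 14 10 14 26.5 39 39 39 34.5 30 34.5

Derivation:
Step 1: insert 14 -> lo=[14] (size 1, max 14) hi=[] (size 0) -> median=14
Step 2: insert 41 -> lo=[14] (size 1, max 14) hi=[41] (size 1, min 41) -> median=27.5
Step 3: insert 3 -> lo=[3, 14] (size 2, max 14) hi=[41] (size 1, min 41) -> median=14
Step 4: insert 6 -> lo=[3, 6] (size 2, max 6) hi=[14, 41] (size 2, min 14) -> median=10
Step 5: insert 49 -> lo=[3, 6, 14] (size 3, max 14) hi=[41, 49] (size 2, min 41) -> median=14
Step 6: insert 39 -> lo=[3, 6, 14] (size 3, max 14) hi=[39, 41, 49] (size 3, min 39) -> median=26.5
Step 7: insert 39 -> lo=[3, 6, 14, 39] (size 4, max 39) hi=[39, 41, 49] (size 3, min 39) -> median=39
Step 8: insert 45 -> lo=[3, 6, 14, 39] (size 4, max 39) hi=[39, 41, 45, 49] (size 4, min 39) -> median=39
Step 9: insert 9 -> lo=[3, 6, 9, 14, 39] (size 5, max 39) hi=[39, 41, 45, 49] (size 4, min 39) -> median=39
Step 10: insert 30 -> lo=[3, 6, 9, 14, 30] (size 5, max 30) hi=[39, 39, 41, 45, 49] (size 5, min 39) -> median=34.5
Step 11: insert 2 -> lo=[2, 3, 6, 9, 14, 30] (size 6, max 30) hi=[39, 39, 41, 45, 49] (size 5, min 39) -> median=30
Step 12: insert 43 -> lo=[2, 3, 6, 9, 14, 30] (size 6, max 30) hi=[39, 39, 41, 43, 45, 49] (size 6, min 39) -> median=34.5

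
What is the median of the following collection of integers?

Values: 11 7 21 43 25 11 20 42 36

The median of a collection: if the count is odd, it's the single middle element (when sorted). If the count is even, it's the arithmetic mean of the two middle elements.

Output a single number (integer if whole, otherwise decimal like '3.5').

Step 1: insert 11 -> lo=[11] (size 1, max 11) hi=[] (size 0) -> median=11
Step 2: insert 7 -> lo=[7] (size 1, max 7) hi=[11] (size 1, min 11) -> median=9
Step 3: insert 21 -> lo=[7, 11] (size 2, max 11) hi=[21] (size 1, min 21) -> median=11
Step 4: insert 43 -> lo=[7, 11] (size 2, max 11) hi=[21, 43] (size 2, min 21) -> median=16
Step 5: insert 25 -> lo=[7, 11, 21] (size 3, max 21) hi=[25, 43] (size 2, min 25) -> median=21
Step 6: insert 11 -> lo=[7, 11, 11] (size 3, max 11) hi=[21, 25, 43] (size 3, min 21) -> median=16
Step 7: insert 20 -> lo=[7, 11, 11, 20] (size 4, max 20) hi=[21, 25, 43] (size 3, min 21) -> median=20
Step 8: insert 42 -> lo=[7, 11, 11, 20] (size 4, max 20) hi=[21, 25, 42, 43] (size 4, min 21) -> median=20.5
Step 9: insert 36 -> lo=[7, 11, 11, 20, 21] (size 5, max 21) hi=[25, 36, 42, 43] (size 4, min 25) -> median=21

Answer: 21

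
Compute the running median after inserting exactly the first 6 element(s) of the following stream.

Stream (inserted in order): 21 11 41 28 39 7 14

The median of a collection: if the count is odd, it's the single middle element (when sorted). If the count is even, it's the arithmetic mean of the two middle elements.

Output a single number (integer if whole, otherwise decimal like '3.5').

Step 1: insert 21 -> lo=[21] (size 1, max 21) hi=[] (size 0) -> median=21
Step 2: insert 11 -> lo=[11] (size 1, max 11) hi=[21] (size 1, min 21) -> median=16
Step 3: insert 41 -> lo=[11, 21] (size 2, max 21) hi=[41] (size 1, min 41) -> median=21
Step 4: insert 28 -> lo=[11, 21] (size 2, max 21) hi=[28, 41] (size 2, min 28) -> median=24.5
Step 5: insert 39 -> lo=[11, 21, 28] (size 3, max 28) hi=[39, 41] (size 2, min 39) -> median=28
Step 6: insert 7 -> lo=[7, 11, 21] (size 3, max 21) hi=[28, 39, 41] (size 3, min 28) -> median=24.5

Answer: 24.5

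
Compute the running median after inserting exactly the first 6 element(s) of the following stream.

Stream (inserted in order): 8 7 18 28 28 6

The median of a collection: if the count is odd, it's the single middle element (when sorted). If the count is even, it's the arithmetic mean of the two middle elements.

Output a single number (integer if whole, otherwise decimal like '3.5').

Answer: 13

Derivation:
Step 1: insert 8 -> lo=[8] (size 1, max 8) hi=[] (size 0) -> median=8
Step 2: insert 7 -> lo=[7] (size 1, max 7) hi=[8] (size 1, min 8) -> median=7.5
Step 3: insert 18 -> lo=[7, 8] (size 2, max 8) hi=[18] (size 1, min 18) -> median=8
Step 4: insert 28 -> lo=[7, 8] (size 2, max 8) hi=[18, 28] (size 2, min 18) -> median=13
Step 5: insert 28 -> lo=[7, 8, 18] (size 3, max 18) hi=[28, 28] (size 2, min 28) -> median=18
Step 6: insert 6 -> lo=[6, 7, 8] (size 3, max 8) hi=[18, 28, 28] (size 3, min 18) -> median=13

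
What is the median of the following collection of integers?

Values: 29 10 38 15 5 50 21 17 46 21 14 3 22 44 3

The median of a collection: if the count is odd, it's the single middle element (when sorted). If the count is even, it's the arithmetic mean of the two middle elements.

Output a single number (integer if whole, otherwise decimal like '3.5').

Step 1: insert 29 -> lo=[29] (size 1, max 29) hi=[] (size 0) -> median=29
Step 2: insert 10 -> lo=[10] (size 1, max 10) hi=[29] (size 1, min 29) -> median=19.5
Step 3: insert 38 -> lo=[10, 29] (size 2, max 29) hi=[38] (size 1, min 38) -> median=29
Step 4: insert 15 -> lo=[10, 15] (size 2, max 15) hi=[29, 38] (size 2, min 29) -> median=22
Step 5: insert 5 -> lo=[5, 10, 15] (size 3, max 15) hi=[29, 38] (size 2, min 29) -> median=15
Step 6: insert 50 -> lo=[5, 10, 15] (size 3, max 15) hi=[29, 38, 50] (size 3, min 29) -> median=22
Step 7: insert 21 -> lo=[5, 10, 15, 21] (size 4, max 21) hi=[29, 38, 50] (size 3, min 29) -> median=21
Step 8: insert 17 -> lo=[5, 10, 15, 17] (size 4, max 17) hi=[21, 29, 38, 50] (size 4, min 21) -> median=19
Step 9: insert 46 -> lo=[5, 10, 15, 17, 21] (size 5, max 21) hi=[29, 38, 46, 50] (size 4, min 29) -> median=21
Step 10: insert 21 -> lo=[5, 10, 15, 17, 21] (size 5, max 21) hi=[21, 29, 38, 46, 50] (size 5, min 21) -> median=21
Step 11: insert 14 -> lo=[5, 10, 14, 15, 17, 21] (size 6, max 21) hi=[21, 29, 38, 46, 50] (size 5, min 21) -> median=21
Step 12: insert 3 -> lo=[3, 5, 10, 14, 15, 17] (size 6, max 17) hi=[21, 21, 29, 38, 46, 50] (size 6, min 21) -> median=19
Step 13: insert 22 -> lo=[3, 5, 10, 14, 15, 17, 21] (size 7, max 21) hi=[21, 22, 29, 38, 46, 50] (size 6, min 21) -> median=21
Step 14: insert 44 -> lo=[3, 5, 10, 14, 15, 17, 21] (size 7, max 21) hi=[21, 22, 29, 38, 44, 46, 50] (size 7, min 21) -> median=21
Step 15: insert 3 -> lo=[3, 3, 5, 10, 14, 15, 17, 21] (size 8, max 21) hi=[21, 22, 29, 38, 44, 46, 50] (size 7, min 21) -> median=21

Answer: 21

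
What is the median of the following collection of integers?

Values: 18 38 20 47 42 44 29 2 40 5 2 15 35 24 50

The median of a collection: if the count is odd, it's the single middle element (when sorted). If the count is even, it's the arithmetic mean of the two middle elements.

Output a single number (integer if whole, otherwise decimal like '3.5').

Step 1: insert 18 -> lo=[18] (size 1, max 18) hi=[] (size 0) -> median=18
Step 2: insert 38 -> lo=[18] (size 1, max 18) hi=[38] (size 1, min 38) -> median=28
Step 3: insert 20 -> lo=[18, 20] (size 2, max 20) hi=[38] (size 1, min 38) -> median=20
Step 4: insert 47 -> lo=[18, 20] (size 2, max 20) hi=[38, 47] (size 2, min 38) -> median=29
Step 5: insert 42 -> lo=[18, 20, 38] (size 3, max 38) hi=[42, 47] (size 2, min 42) -> median=38
Step 6: insert 44 -> lo=[18, 20, 38] (size 3, max 38) hi=[42, 44, 47] (size 3, min 42) -> median=40
Step 7: insert 29 -> lo=[18, 20, 29, 38] (size 4, max 38) hi=[42, 44, 47] (size 3, min 42) -> median=38
Step 8: insert 2 -> lo=[2, 18, 20, 29] (size 4, max 29) hi=[38, 42, 44, 47] (size 4, min 38) -> median=33.5
Step 9: insert 40 -> lo=[2, 18, 20, 29, 38] (size 5, max 38) hi=[40, 42, 44, 47] (size 4, min 40) -> median=38
Step 10: insert 5 -> lo=[2, 5, 18, 20, 29] (size 5, max 29) hi=[38, 40, 42, 44, 47] (size 5, min 38) -> median=33.5
Step 11: insert 2 -> lo=[2, 2, 5, 18, 20, 29] (size 6, max 29) hi=[38, 40, 42, 44, 47] (size 5, min 38) -> median=29
Step 12: insert 15 -> lo=[2, 2, 5, 15, 18, 20] (size 6, max 20) hi=[29, 38, 40, 42, 44, 47] (size 6, min 29) -> median=24.5
Step 13: insert 35 -> lo=[2, 2, 5, 15, 18, 20, 29] (size 7, max 29) hi=[35, 38, 40, 42, 44, 47] (size 6, min 35) -> median=29
Step 14: insert 24 -> lo=[2, 2, 5, 15, 18, 20, 24] (size 7, max 24) hi=[29, 35, 38, 40, 42, 44, 47] (size 7, min 29) -> median=26.5
Step 15: insert 50 -> lo=[2, 2, 5, 15, 18, 20, 24, 29] (size 8, max 29) hi=[35, 38, 40, 42, 44, 47, 50] (size 7, min 35) -> median=29

Answer: 29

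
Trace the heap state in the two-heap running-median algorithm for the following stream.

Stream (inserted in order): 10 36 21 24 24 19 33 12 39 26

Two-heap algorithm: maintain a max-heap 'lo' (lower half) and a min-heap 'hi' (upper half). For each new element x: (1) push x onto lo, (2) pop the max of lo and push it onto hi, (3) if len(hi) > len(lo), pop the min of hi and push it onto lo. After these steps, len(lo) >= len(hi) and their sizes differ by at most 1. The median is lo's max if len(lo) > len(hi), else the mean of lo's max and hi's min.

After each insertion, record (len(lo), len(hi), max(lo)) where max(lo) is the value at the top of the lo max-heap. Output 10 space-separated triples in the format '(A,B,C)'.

Answer: (1,0,10) (1,1,10) (2,1,21) (2,2,21) (3,2,24) (3,3,21) (4,3,24) (4,4,21) (5,4,24) (5,5,24)

Derivation:
Step 1: insert 10 -> lo=[10] hi=[] -> (len(lo)=1, len(hi)=0, max(lo)=10)
Step 2: insert 36 -> lo=[10] hi=[36] -> (len(lo)=1, len(hi)=1, max(lo)=10)
Step 3: insert 21 -> lo=[10, 21] hi=[36] -> (len(lo)=2, len(hi)=1, max(lo)=21)
Step 4: insert 24 -> lo=[10, 21] hi=[24, 36] -> (len(lo)=2, len(hi)=2, max(lo)=21)
Step 5: insert 24 -> lo=[10, 21, 24] hi=[24, 36] -> (len(lo)=3, len(hi)=2, max(lo)=24)
Step 6: insert 19 -> lo=[10, 19, 21] hi=[24, 24, 36] -> (len(lo)=3, len(hi)=3, max(lo)=21)
Step 7: insert 33 -> lo=[10, 19, 21, 24] hi=[24, 33, 36] -> (len(lo)=4, len(hi)=3, max(lo)=24)
Step 8: insert 12 -> lo=[10, 12, 19, 21] hi=[24, 24, 33, 36] -> (len(lo)=4, len(hi)=4, max(lo)=21)
Step 9: insert 39 -> lo=[10, 12, 19, 21, 24] hi=[24, 33, 36, 39] -> (len(lo)=5, len(hi)=4, max(lo)=24)
Step 10: insert 26 -> lo=[10, 12, 19, 21, 24] hi=[24, 26, 33, 36, 39] -> (len(lo)=5, len(hi)=5, max(lo)=24)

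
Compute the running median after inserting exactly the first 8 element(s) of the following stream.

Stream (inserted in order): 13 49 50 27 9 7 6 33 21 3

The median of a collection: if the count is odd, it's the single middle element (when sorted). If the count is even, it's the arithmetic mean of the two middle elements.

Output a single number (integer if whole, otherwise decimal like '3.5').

Answer: 20

Derivation:
Step 1: insert 13 -> lo=[13] (size 1, max 13) hi=[] (size 0) -> median=13
Step 2: insert 49 -> lo=[13] (size 1, max 13) hi=[49] (size 1, min 49) -> median=31
Step 3: insert 50 -> lo=[13, 49] (size 2, max 49) hi=[50] (size 1, min 50) -> median=49
Step 4: insert 27 -> lo=[13, 27] (size 2, max 27) hi=[49, 50] (size 2, min 49) -> median=38
Step 5: insert 9 -> lo=[9, 13, 27] (size 3, max 27) hi=[49, 50] (size 2, min 49) -> median=27
Step 6: insert 7 -> lo=[7, 9, 13] (size 3, max 13) hi=[27, 49, 50] (size 3, min 27) -> median=20
Step 7: insert 6 -> lo=[6, 7, 9, 13] (size 4, max 13) hi=[27, 49, 50] (size 3, min 27) -> median=13
Step 8: insert 33 -> lo=[6, 7, 9, 13] (size 4, max 13) hi=[27, 33, 49, 50] (size 4, min 27) -> median=20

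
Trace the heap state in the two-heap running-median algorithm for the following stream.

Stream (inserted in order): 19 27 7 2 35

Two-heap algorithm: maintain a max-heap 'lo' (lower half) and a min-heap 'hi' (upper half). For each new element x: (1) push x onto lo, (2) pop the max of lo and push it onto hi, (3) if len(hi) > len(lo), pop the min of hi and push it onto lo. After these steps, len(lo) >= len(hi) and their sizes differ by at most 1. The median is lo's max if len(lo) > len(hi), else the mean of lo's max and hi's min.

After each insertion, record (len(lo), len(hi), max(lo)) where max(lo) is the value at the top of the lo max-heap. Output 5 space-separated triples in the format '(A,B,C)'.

Step 1: insert 19 -> lo=[19] hi=[] -> (len(lo)=1, len(hi)=0, max(lo)=19)
Step 2: insert 27 -> lo=[19] hi=[27] -> (len(lo)=1, len(hi)=1, max(lo)=19)
Step 3: insert 7 -> lo=[7, 19] hi=[27] -> (len(lo)=2, len(hi)=1, max(lo)=19)
Step 4: insert 2 -> lo=[2, 7] hi=[19, 27] -> (len(lo)=2, len(hi)=2, max(lo)=7)
Step 5: insert 35 -> lo=[2, 7, 19] hi=[27, 35] -> (len(lo)=3, len(hi)=2, max(lo)=19)

Answer: (1,0,19) (1,1,19) (2,1,19) (2,2,7) (3,2,19)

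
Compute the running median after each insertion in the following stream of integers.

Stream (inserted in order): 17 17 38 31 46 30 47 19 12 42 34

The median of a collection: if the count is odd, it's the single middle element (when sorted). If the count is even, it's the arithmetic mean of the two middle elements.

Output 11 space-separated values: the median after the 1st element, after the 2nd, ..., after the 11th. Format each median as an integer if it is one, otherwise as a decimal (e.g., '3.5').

Answer: 17 17 17 24 31 30.5 31 30.5 30 30.5 31

Derivation:
Step 1: insert 17 -> lo=[17] (size 1, max 17) hi=[] (size 0) -> median=17
Step 2: insert 17 -> lo=[17] (size 1, max 17) hi=[17] (size 1, min 17) -> median=17
Step 3: insert 38 -> lo=[17, 17] (size 2, max 17) hi=[38] (size 1, min 38) -> median=17
Step 4: insert 31 -> lo=[17, 17] (size 2, max 17) hi=[31, 38] (size 2, min 31) -> median=24
Step 5: insert 46 -> lo=[17, 17, 31] (size 3, max 31) hi=[38, 46] (size 2, min 38) -> median=31
Step 6: insert 30 -> lo=[17, 17, 30] (size 3, max 30) hi=[31, 38, 46] (size 3, min 31) -> median=30.5
Step 7: insert 47 -> lo=[17, 17, 30, 31] (size 4, max 31) hi=[38, 46, 47] (size 3, min 38) -> median=31
Step 8: insert 19 -> lo=[17, 17, 19, 30] (size 4, max 30) hi=[31, 38, 46, 47] (size 4, min 31) -> median=30.5
Step 9: insert 12 -> lo=[12, 17, 17, 19, 30] (size 5, max 30) hi=[31, 38, 46, 47] (size 4, min 31) -> median=30
Step 10: insert 42 -> lo=[12, 17, 17, 19, 30] (size 5, max 30) hi=[31, 38, 42, 46, 47] (size 5, min 31) -> median=30.5
Step 11: insert 34 -> lo=[12, 17, 17, 19, 30, 31] (size 6, max 31) hi=[34, 38, 42, 46, 47] (size 5, min 34) -> median=31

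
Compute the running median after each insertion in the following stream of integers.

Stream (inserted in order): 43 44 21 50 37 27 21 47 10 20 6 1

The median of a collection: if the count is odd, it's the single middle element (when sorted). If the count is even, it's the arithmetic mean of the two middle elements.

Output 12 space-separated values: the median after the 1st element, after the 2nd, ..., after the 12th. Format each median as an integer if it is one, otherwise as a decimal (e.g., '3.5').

Step 1: insert 43 -> lo=[43] (size 1, max 43) hi=[] (size 0) -> median=43
Step 2: insert 44 -> lo=[43] (size 1, max 43) hi=[44] (size 1, min 44) -> median=43.5
Step 3: insert 21 -> lo=[21, 43] (size 2, max 43) hi=[44] (size 1, min 44) -> median=43
Step 4: insert 50 -> lo=[21, 43] (size 2, max 43) hi=[44, 50] (size 2, min 44) -> median=43.5
Step 5: insert 37 -> lo=[21, 37, 43] (size 3, max 43) hi=[44, 50] (size 2, min 44) -> median=43
Step 6: insert 27 -> lo=[21, 27, 37] (size 3, max 37) hi=[43, 44, 50] (size 3, min 43) -> median=40
Step 7: insert 21 -> lo=[21, 21, 27, 37] (size 4, max 37) hi=[43, 44, 50] (size 3, min 43) -> median=37
Step 8: insert 47 -> lo=[21, 21, 27, 37] (size 4, max 37) hi=[43, 44, 47, 50] (size 4, min 43) -> median=40
Step 9: insert 10 -> lo=[10, 21, 21, 27, 37] (size 5, max 37) hi=[43, 44, 47, 50] (size 4, min 43) -> median=37
Step 10: insert 20 -> lo=[10, 20, 21, 21, 27] (size 5, max 27) hi=[37, 43, 44, 47, 50] (size 5, min 37) -> median=32
Step 11: insert 6 -> lo=[6, 10, 20, 21, 21, 27] (size 6, max 27) hi=[37, 43, 44, 47, 50] (size 5, min 37) -> median=27
Step 12: insert 1 -> lo=[1, 6, 10, 20, 21, 21] (size 6, max 21) hi=[27, 37, 43, 44, 47, 50] (size 6, min 27) -> median=24

Answer: 43 43.5 43 43.5 43 40 37 40 37 32 27 24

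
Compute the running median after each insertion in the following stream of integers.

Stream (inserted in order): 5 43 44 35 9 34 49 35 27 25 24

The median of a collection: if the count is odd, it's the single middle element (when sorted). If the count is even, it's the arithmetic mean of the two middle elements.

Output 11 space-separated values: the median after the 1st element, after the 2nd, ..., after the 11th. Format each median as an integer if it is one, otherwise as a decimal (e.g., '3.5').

Answer: 5 24 43 39 35 34.5 35 35 35 34.5 34

Derivation:
Step 1: insert 5 -> lo=[5] (size 1, max 5) hi=[] (size 0) -> median=5
Step 2: insert 43 -> lo=[5] (size 1, max 5) hi=[43] (size 1, min 43) -> median=24
Step 3: insert 44 -> lo=[5, 43] (size 2, max 43) hi=[44] (size 1, min 44) -> median=43
Step 4: insert 35 -> lo=[5, 35] (size 2, max 35) hi=[43, 44] (size 2, min 43) -> median=39
Step 5: insert 9 -> lo=[5, 9, 35] (size 3, max 35) hi=[43, 44] (size 2, min 43) -> median=35
Step 6: insert 34 -> lo=[5, 9, 34] (size 3, max 34) hi=[35, 43, 44] (size 3, min 35) -> median=34.5
Step 7: insert 49 -> lo=[5, 9, 34, 35] (size 4, max 35) hi=[43, 44, 49] (size 3, min 43) -> median=35
Step 8: insert 35 -> lo=[5, 9, 34, 35] (size 4, max 35) hi=[35, 43, 44, 49] (size 4, min 35) -> median=35
Step 9: insert 27 -> lo=[5, 9, 27, 34, 35] (size 5, max 35) hi=[35, 43, 44, 49] (size 4, min 35) -> median=35
Step 10: insert 25 -> lo=[5, 9, 25, 27, 34] (size 5, max 34) hi=[35, 35, 43, 44, 49] (size 5, min 35) -> median=34.5
Step 11: insert 24 -> lo=[5, 9, 24, 25, 27, 34] (size 6, max 34) hi=[35, 35, 43, 44, 49] (size 5, min 35) -> median=34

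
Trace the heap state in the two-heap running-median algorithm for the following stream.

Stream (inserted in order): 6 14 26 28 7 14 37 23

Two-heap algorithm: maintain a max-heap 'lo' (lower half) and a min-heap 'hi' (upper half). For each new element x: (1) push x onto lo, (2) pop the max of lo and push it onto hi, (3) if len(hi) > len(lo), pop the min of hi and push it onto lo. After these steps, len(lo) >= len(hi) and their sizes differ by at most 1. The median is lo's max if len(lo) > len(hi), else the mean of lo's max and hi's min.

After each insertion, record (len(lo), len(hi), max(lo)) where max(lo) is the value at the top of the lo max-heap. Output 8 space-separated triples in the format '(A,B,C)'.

Answer: (1,0,6) (1,1,6) (2,1,14) (2,2,14) (3,2,14) (3,3,14) (4,3,14) (4,4,14)

Derivation:
Step 1: insert 6 -> lo=[6] hi=[] -> (len(lo)=1, len(hi)=0, max(lo)=6)
Step 2: insert 14 -> lo=[6] hi=[14] -> (len(lo)=1, len(hi)=1, max(lo)=6)
Step 3: insert 26 -> lo=[6, 14] hi=[26] -> (len(lo)=2, len(hi)=1, max(lo)=14)
Step 4: insert 28 -> lo=[6, 14] hi=[26, 28] -> (len(lo)=2, len(hi)=2, max(lo)=14)
Step 5: insert 7 -> lo=[6, 7, 14] hi=[26, 28] -> (len(lo)=3, len(hi)=2, max(lo)=14)
Step 6: insert 14 -> lo=[6, 7, 14] hi=[14, 26, 28] -> (len(lo)=3, len(hi)=3, max(lo)=14)
Step 7: insert 37 -> lo=[6, 7, 14, 14] hi=[26, 28, 37] -> (len(lo)=4, len(hi)=3, max(lo)=14)
Step 8: insert 23 -> lo=[6, 7, 14, 14] hi=[23, 26, 28, 37] -> (len(lo)=4, len(hi)=4, max(lo)=14)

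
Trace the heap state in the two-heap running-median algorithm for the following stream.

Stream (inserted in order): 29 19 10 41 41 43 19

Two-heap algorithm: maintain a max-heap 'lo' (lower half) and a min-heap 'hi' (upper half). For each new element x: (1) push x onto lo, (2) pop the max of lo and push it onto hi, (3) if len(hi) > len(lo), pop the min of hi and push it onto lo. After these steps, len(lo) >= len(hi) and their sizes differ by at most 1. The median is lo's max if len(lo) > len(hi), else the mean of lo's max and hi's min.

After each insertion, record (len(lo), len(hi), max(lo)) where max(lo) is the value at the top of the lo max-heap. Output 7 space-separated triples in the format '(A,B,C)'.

Step 1: insert 29 -> lo=[29] hi=[] -> (len(lo)=1, len(hi)=0, max(lo)=29)
Step 2: insert 19 -> lo=[19] hi=[29] -> (len(lo)=1, len(hi)=1, max(lo)=19)
Step 3: insert 10 -> lo=[10, 19] hi=[29] -> (len(lo)=2, len(hi)=1, max(lo)=19)
Step 4: insert 41 -> lo=[10, 19] hi=[29, 41] -> (len(lo)=2, len(hi)=2, max(lo)=19)
Step 5: insert 41 -> lo=[10, 19, 29] hi=[41, 41] -> (len(lo)=3, len(hi)=2, max(lo)=29)
Step 6: insert 43 -> lo=[10, 19, 29] hi=[41, 41, 43] -> (len(lo)=3, len(hi)=3, max(lo)=29)
Step 7: insert 19 -> lo=[10, 19, 19, 29] hi=[41, 41, 43] -> (len(lo)=4, len(hi)=3, max(lo)=29)

Answer: (1,0,29) (1,1,19) (2,1,19) (2,2,19) (3,2,29) (3,3,29) (4,3,29)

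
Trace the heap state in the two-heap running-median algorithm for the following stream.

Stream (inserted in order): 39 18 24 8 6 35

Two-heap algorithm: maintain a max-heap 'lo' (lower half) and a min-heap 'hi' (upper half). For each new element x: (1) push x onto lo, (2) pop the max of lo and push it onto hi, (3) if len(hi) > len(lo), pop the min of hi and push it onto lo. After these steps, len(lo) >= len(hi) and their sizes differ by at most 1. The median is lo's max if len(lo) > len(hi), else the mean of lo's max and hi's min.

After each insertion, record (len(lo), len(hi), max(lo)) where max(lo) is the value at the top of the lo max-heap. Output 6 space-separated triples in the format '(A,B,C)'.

Answer: (1,0,39) (1,1,18) (2,1,24) (2,2,18) (3,2,18) (3,3,18)

Derivation:
Step 1: insert 39 -> lo=[39] hi=[] -> (len(lo)=1, len(hi)=0, max(lo)=39)
Step 2: insert 18 -> lo=[18] hi=[39] -> (len(lo)=1, len(hi)=1, max(lo)=18)
Step 3: insert 24 -> lo=[18, 24] hi=[39] -> (len(lo)=2, len(hi)=1, max(lo)=24)
Step 4: insert 8 -> lo=[8, 18] hi=[24, 39] -> (len(lo)=2, len(hi)=2, max(lo)=18)
Step 5: insert 6 -> lo=[6, 8, 18] hi=[24, 39] -> (len(lo)=3, len(hi)=2, max(lo)=18)
Step 6: insert 35 -> lo=[6, 8, 18] hi=[24, 35, 39] -> (len(lo)=3, len(hi)=3, max(lo)=18)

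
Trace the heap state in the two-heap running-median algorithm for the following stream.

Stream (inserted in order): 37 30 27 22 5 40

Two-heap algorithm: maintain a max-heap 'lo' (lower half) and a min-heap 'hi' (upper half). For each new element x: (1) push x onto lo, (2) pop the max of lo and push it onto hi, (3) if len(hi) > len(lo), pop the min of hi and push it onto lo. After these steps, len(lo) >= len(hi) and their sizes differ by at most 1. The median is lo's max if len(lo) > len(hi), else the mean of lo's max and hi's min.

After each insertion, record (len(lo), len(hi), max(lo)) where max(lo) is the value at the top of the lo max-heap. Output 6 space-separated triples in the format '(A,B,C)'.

Answer: (1,0,37) (1,1,30) (2,1,30) (2,2,27) (3,2,27) (3,3,27)

Derivation:
Step 1: insert 37 -> lo=[37] hi=[] -> (len(lo)=1, len(hi)=0, max(lo)=37)
Step 2: insert 30 -> lo=[30] hi=[37] -> (len(lo)=1, len(hi)=1, max(lo)=30)
Step 3: insert 27 -> lo=[27, 30] hi=[37] -> (len(lo)=2, len(hi)=1, max(lo)=30)
Step 4: insert 22 -> lo=[22, 27] hi=[30, 37] -> (len(lo)=2, len(hi)=2, max(lo)=27)
Step 5: insert 5 -> lo=[5, 22, 27] hi=[30, 37] -> (len(lo)=3, len(hi)=2, max(lo)=27)
Step 6: insert 40 -> lo=[5, 22, 27] hi=[30, 37, 40] -> (len(lo)=3, len(hi)=3, max(lo)=27)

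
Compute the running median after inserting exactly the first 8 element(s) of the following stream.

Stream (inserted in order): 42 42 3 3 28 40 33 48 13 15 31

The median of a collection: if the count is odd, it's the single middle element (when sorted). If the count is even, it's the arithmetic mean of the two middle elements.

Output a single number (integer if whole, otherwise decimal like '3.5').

Step 1: insert 42 -> lo=[42] (size 1, max 42) hi=[] (size 0) -> median=42
Step 2: insert 42 -> lo=[42] (size 1, max 42) hi=[42] (size 1, min 42) -> median=42
Step 3: insert 3 -> lo=[3, 42] (size 2, max 42) hi=[42] (size 1, min 42) -> median=42
Step 4: insert 3 -> lo=[3, 3] (size 2, max 3) hi=[42, 42] (size 2, min 42) -> median=22.5
Step 5: insert 28 -> lo=[3, 3, 28] (size 3, max 28) hi=[42, 42] (size 2, min 42) -> median=28
Step 6: insert 40 -> lo=[3, 3, 28] (size 3, max 28) hi=[40, 42, 42] (size 3, min 40) -> median=34
Step 7: insert 33 -> lo=[3, 3, 28, 33] (size 4, max 33) hi=[40, 42, 42] (size 3, min 40) -> median=33
Step 8: insert 48 -> lo=[3, 3, 28, 33] (size 4, max 33) hi=[40, 42, 42, 48] (size 4, min 40) -> median=36.5

Answer: 36.5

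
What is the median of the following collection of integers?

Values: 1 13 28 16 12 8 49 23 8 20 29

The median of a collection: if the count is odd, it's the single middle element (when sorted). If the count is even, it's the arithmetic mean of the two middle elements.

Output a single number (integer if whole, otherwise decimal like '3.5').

Step 1: insert 1 -> lo=[1] (size 1, max 1) hi=[] (size 0) -> median=1
Step 2: insert 13 -> lo=[1] (size 1, max 1) hi=[13] (size 1, min 13) -> median=7
Step 3: insert 28 -> lo=[1, 13] (size 2, max 13) hi=[28] (size 1, min 28) -> median=13
Step 4: insert 16 -> lo=[1, 13] (size 2, max 13) hi=[16, 28] (size 2, min 16) -> median=14.5
Step 5: insert 12 -> lo=[1, 12, 13] (size 3, max 13) hi=[16, 28] (size 2, min 16) -> median=13
Step 6: insert 8 -> lo=[1, 8, 12] (size 3, max 12) hi=[13, 16, 28] (size 3, min 13) -> median=12.5
Step 7: insert 49 -> lo=[1, 8, 12, 13] (size 4, max 13) hi=[16, 28, 49] (size 3, min 16) -> median=13
Step 8: insert 23 -> lo=[1, 8, 12, 13] (size 4, max 13) hi=[16, 23, 28, 49] (size 4, min 16) -> median=14.5
Step 9: insert 8 -> lo=[1, 8, 8, 12, 13] (size 5, max 13) hi=[16, 23, 28, 49] (size 4, min 16) -> median=13
Step 10: insert 20 -> lo=[1, 8, 8, 12, 13] (size 5, max 13) hi=[16, 20, 23, 28, 49] (size 5, min 16) -> median=14.5
Step 11: insert 29 -> lo=[1, 8, 8, 12, 13, 16] (size 6, max 16) hi=[20, 23, 28, 29, 49] (size 5, min 20) -> median=16

Answer: 16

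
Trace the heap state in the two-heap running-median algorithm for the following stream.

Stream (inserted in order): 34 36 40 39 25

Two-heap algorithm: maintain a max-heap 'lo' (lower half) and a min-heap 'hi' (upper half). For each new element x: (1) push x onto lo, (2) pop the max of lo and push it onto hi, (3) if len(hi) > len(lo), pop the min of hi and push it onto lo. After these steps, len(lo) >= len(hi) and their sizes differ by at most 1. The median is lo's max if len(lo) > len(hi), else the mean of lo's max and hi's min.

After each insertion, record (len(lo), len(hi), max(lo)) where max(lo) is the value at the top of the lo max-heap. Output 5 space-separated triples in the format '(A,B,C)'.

Answer: (1,0,34) (1,1,34) (2,1,36) (2,2,36) (3,2,36)

Derivation:
Step 1: insert 34 -> lo=[34] hi=[] -> (len(lo)=1, len(hi)=0, max(lo)=34)
Step 2: insert 36 -> lo=[34] hi=[36] -> (len(lo)=1, len(hi)=1, max(lo)=34)
Step 3: insert 40 -> lo=[34, 36] hi=[40] -> (len(lo)=2, len(hi)=1, max(lo)=36)
Step 4: insert 39 -> lo=[34, 36] hi=[39, 40] -> (len(lo)=2, len(hi)=2, max(lo)=36)
Step 5: insert 25 -> lo=[25, 34, 36] hi=[39, 40] -> (len(lo)=3, len(hi)=2, max(lo)=36)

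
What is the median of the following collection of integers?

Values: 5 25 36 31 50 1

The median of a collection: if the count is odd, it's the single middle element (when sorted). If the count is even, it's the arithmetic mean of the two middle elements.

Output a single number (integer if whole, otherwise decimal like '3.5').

Step 1: insert 5 -> lo=[5] (size 1, max 5) hi=[] (size 0) -> median=5
Step 2: insert 25 -> lo=[5] (size 1, max 5) hi=[25] (size 1, min 25) -> median=15
Step 3: insert 36 -> lo=[5, 25] (size 2, max 25) hi=[36] (size 1, min 36) -> median=25
Step 4: insert 31 -> lo=[5, 25] (size 2, max 25) hi=[31, 36] (size 2, min 31) -> median=28
Step 5: insert 50 -> lo=[5, 25, 31] (size 3, max 31) hi=[36, 50] (size 2, min 36) -> median=31
Step 6: insert 1 -> lo=[1, 5, 25] (size 3, max 25) hi=[31, 36, 50] (size 3, min 31) -> median=28

Answer: 28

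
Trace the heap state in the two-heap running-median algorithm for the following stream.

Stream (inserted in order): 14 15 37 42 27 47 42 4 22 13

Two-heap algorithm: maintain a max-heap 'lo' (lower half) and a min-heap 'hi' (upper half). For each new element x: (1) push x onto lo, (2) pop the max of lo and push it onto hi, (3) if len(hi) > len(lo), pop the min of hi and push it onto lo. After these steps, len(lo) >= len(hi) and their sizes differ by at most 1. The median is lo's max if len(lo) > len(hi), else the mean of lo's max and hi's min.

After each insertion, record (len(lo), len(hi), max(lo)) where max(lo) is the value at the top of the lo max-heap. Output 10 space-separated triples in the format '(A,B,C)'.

Step 1: insert 14 -> lo=[14] hi=[] -> (len(lo)=1, len(hi)=0, max(lo)=14)
Step 2: insert 15 -> lo=[14] hi=[15] -> (len(lo)=1, len(hi)=1, max(lo)=14)
Step 3: insert 37 -> lo=[14, 15] hi=[37] -> (len(lo)=2, len(hi)=1, max(lo)=15)
Step 4: insert 42 -> lo=[14, 15] hi=[37, 42] -> (len(lo)=2, len(hi)=2, max(lo)=15)
Step 5: insert 27 -> lo=[14, 15, 27] hi=[37, 42] -> (len(lo)=3, len(hi)=2, max(lo)=27)
Step 6: insert 47 -> lo=[14, 15, 27] hi=[37, 42, 47] -> (len(lo)=3, len(hi)=3, max(lo)=27)
Step 7: insert 42 -> lo=[14, 15, 27, 37] hi=[42, 42, 47] -> (len(lo)=4, len(hi)=3, max(lo)=37)
Step 8: insert 4 -> lo=[4, 14, 15, 27] hi=[37, 42, 42, 47] -> (len(lo)=4, len(hi)=4, max(lo)=27)
Step 9: insert 22 -> lo=[4, 14, 15, 22, 27] hi=[37, 42, 42, 47] -> (len(lo)=5, len(hi)=4, max(lo)=27)
Step 10: insert 13 -> lo=[4, 13, 14, 15, 22] hi=[27, 37, 42, 42, 47] -> (len(lo)=5, len(hi)=5, max(lo)=22)

Answer: (1,0,14) (1,1,14) (2,1,15) (2,2,15) (3,2,27) (3,3,27) (4,3,37) (4,4,27) (5,4,27) (5,5,22)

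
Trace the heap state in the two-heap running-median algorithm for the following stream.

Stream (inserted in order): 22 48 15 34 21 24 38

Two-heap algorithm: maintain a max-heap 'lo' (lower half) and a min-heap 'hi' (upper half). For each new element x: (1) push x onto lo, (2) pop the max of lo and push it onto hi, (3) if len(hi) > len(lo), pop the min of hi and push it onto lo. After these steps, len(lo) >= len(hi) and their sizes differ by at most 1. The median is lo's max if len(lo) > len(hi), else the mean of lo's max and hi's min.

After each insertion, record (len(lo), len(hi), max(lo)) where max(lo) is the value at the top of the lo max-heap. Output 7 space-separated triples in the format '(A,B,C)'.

Answer: (1,0,22) (1,1,22) (2,1,22) (2,2,22) (3,2,22) (3,3,22) (4,3,24)

Derivation:
Step 1: insert 22 -> lo=[22] hi=[] -> (len(lo)=1, len(hi)=0, max(lo)=22)
Step 2: insert 48 -> lo=[22] hi=[48] -> (len(lo)=1, len(hi)=1, max(lo)=22)
Step 3: insert 15 -> lo=[15, 22] hi=[48] -> (len(lo)=2, len(hi)=1, max(lo)=22)
Step 4: insert 34 -> lo=[15, 22] hi=[34, 48] -> (len(lo)=2, len(hi)=2, max(lo)=22)
Step 5: insert 21 -> lo=[15, 21, 22] hi=[34, 48] -> (len(lo)=3, len(hi)=2, max(lo)=22)
Step 6: insert 24 -> lo=[15, 21, 22] hi=[24, 34, 48] -> (len(lo)=3, len(hi)=3, max(lo)=22)
Step 7: insert 38 -> lo=[15, 21, 22, 24] hi=[34, 38, 48] -> (len(lo)=4, len(hi)=3, max(lo)=24)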